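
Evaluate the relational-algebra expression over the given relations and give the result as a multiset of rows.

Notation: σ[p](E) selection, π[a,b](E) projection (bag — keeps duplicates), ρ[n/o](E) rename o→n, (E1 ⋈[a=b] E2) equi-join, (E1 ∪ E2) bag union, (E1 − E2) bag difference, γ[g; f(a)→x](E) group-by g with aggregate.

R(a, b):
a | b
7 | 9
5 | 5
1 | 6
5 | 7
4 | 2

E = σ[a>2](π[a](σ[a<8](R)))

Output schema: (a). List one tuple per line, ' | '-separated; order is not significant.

Subexpression sizes:
  R → 5
  σ[a<8](R) → 5
  π[a](σ[a<8](R)) → 5
  σ[a>2](π[a](σ[a<8](R))) → 4

== RESULT ==
a
4
5
5
7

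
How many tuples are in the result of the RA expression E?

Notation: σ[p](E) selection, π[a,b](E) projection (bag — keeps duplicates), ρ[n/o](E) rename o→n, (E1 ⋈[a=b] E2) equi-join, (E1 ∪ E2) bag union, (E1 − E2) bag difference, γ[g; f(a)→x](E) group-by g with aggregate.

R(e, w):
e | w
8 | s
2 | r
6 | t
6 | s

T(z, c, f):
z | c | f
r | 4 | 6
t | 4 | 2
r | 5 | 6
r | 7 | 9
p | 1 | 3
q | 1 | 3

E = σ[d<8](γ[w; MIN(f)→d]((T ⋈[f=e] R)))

Stepwise |·|:
  T → 6
  R → 4
  (T ⋈[f=e] R) → 5
  γ[w; MIN(f)→d]((T ⋈[f=e] R)) → 3
  σ[d<8](γ[w; MIN(f)→d]((T ⋈[f=e] R))) → 3

|E| = 3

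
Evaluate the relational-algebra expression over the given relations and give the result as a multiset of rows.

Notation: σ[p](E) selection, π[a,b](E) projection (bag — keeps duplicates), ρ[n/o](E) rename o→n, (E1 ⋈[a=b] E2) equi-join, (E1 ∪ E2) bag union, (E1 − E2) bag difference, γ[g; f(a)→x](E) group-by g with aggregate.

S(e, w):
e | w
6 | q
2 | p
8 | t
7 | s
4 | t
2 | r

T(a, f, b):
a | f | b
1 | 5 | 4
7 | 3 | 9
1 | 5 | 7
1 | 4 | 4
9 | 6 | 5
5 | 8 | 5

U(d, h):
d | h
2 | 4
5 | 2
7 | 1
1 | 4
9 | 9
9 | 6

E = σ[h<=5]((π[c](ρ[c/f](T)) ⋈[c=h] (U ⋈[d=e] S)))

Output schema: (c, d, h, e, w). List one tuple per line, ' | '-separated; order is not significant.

Subexpression sizes:
  T → 6
  ρ[c/f](T) → 6
  π[c](ρ[c/f](T)) → 6
  U → 6
  S → 6
  (U ⋈[d=e] S) → 3
  (π[c](ρ[c/f](T)) ⋈[c=h] (U ⋈[d=e] S)) → 2
  σ[h<=5]((π[c](ρ[c/f](T)) ⋈[c=h] (U ⋈[d=e] S))) → 2

== RESULT ==
c | d | h | e | w
4 | 2 | 4 | 2 | p
4 | 2 | 4 | 2 | r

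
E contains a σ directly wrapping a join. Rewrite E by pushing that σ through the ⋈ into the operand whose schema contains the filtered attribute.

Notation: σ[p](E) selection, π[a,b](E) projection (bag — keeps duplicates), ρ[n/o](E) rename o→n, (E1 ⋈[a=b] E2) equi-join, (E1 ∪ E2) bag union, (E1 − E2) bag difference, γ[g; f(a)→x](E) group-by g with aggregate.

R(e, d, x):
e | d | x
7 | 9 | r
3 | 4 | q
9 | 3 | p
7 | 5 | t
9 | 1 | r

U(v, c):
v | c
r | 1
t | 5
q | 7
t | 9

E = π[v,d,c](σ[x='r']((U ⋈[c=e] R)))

σ filters on x, owned by the right side.
E' = π[v,d,c]((U ⋈[c=e] σ[x='r'](R)))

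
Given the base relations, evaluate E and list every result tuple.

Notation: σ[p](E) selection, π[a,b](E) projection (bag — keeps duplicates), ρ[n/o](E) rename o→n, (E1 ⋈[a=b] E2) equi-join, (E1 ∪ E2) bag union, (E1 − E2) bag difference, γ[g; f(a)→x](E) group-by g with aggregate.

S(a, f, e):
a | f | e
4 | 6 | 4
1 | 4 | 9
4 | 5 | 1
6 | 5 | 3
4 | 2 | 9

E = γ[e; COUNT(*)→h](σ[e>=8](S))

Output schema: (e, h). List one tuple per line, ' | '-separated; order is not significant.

Subexpression sizes:
  S → 5
  σ[e>=8](S) → 2
  γ[e; COUNT(*)→h](σ[e>=8](S)) → 1

== RESULT ==
e | h
9 | 2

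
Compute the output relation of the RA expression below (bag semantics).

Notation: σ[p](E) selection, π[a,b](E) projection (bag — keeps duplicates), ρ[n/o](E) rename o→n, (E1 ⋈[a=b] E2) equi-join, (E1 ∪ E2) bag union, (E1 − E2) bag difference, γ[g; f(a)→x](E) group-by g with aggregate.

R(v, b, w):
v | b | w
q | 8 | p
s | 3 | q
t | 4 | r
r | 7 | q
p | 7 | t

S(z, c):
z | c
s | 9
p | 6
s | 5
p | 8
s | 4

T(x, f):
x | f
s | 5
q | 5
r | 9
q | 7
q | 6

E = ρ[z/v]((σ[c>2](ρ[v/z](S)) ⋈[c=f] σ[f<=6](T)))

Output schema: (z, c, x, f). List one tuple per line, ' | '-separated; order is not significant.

Stepwise |·|:
  S → 5
  ρ[v/z](S) → 5
  σ[c>2](ρ[v/z](S)) → 5
  T → 5
  σ[f<=6](T) → 3
  (σ[c>2](ρ[v/z](S)) ⋈[c=f] σ[f<=6](T)) → 3
  ρ[z/v]((σ[c>2](ρ[v/z](S)) ⋈[c=f] σ[f<=6](T))) → 3

== RESULT ==
z | c | x | f
p | 6 | q | 6
s | 5 | q | 5
s | 5 | s | 5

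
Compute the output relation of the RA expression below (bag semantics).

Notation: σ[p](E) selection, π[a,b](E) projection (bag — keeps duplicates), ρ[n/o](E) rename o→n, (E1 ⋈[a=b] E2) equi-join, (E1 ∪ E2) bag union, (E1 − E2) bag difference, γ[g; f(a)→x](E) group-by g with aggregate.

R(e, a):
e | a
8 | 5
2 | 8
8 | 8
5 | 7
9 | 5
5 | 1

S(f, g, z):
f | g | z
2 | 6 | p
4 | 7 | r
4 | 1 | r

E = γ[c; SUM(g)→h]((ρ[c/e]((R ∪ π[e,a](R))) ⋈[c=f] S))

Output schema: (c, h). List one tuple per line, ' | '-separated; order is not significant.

Per-node cardinality:
  R → 6
  R → 6
  π[e,a](R) → 6
  (R ∪ π[e,a](R)) → 12
  ρ[c/e]((R ∪ π[e,a](R))) → 12
  S → 3
  (ρ[c/e]((R ∪ π[e,a](R))) ⋈[c=f] S) → 2
  γ[c; SUM(g)→h]((ρ[c/e]((R ∪ π[e,a](R))) ⋈[c=f] S)) → 1

== RESULT ==
c | h
2 | 12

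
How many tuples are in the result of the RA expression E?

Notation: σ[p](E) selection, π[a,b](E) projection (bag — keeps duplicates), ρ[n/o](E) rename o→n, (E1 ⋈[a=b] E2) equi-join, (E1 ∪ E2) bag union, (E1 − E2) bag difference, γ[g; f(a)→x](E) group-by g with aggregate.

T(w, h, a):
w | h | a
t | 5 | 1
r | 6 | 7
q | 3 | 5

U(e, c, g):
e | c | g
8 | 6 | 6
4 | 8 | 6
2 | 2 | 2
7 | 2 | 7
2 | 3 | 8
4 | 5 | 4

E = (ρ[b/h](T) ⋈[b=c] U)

Per-node cardinality:
  T → 3
  ρ[b/h](T) → 3
  U → 6
  (ρ[b/h](T) ⋈[b=c] U) → 3

|E| = 3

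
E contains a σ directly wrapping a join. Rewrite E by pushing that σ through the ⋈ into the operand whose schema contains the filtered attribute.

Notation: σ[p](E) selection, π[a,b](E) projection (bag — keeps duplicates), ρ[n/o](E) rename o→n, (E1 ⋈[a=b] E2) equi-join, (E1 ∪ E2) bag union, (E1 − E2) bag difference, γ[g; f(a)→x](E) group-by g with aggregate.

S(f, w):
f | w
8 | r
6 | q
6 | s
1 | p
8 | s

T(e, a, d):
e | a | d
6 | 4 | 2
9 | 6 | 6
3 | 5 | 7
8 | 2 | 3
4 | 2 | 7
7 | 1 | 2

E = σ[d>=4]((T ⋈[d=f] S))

σ filters on d, owned by the left side.
E' = (σ[d>=4](T) ⋈[d=f] S)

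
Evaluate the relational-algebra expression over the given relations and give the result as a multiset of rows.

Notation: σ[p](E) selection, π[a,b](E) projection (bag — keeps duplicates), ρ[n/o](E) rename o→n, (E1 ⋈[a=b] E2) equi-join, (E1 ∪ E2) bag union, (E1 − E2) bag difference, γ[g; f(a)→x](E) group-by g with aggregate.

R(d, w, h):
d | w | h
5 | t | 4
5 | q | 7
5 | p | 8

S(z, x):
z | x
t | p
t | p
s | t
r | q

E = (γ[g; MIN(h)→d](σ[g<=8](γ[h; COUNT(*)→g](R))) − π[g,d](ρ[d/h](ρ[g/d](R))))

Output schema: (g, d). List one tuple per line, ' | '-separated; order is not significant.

Subexpression sizes:
  R → 3
  γ[h; COUNT(*)→g](R) → 3
  σ[g<=8](γ[h; COUNT(*)→g](R)) → 3
  γ[g; MIN(h)→d](σ[g<=8](γ[h; COUNT(*)→g](R))) → 1
  R → 3
  ρ[g/d](R) → 3
  ρ[d/h](ρ[g/d](R)) → 3
  π[g,d](ρ[d/h](ρ[g/d](R))) → 3
  (γ[g; MIN(h)→d](σ[g<=8](γ[h; COUNT(*)→g](R))) − π[g,d](ρ[d/h](ρ[g/d](R)))) → 1

== RESULT ==
g | d
1 | 4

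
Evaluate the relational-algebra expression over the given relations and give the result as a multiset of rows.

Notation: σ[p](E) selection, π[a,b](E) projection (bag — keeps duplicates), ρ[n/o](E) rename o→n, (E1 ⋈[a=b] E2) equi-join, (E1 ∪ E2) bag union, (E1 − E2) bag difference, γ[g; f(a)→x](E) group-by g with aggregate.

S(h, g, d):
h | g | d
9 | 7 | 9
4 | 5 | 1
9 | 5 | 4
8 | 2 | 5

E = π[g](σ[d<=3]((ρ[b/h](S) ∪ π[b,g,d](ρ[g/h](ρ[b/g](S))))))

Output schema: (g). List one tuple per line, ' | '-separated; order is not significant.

Row counts bottom-up:
  S → 4
  ρ[b/h](S) → 4
  S → 4
  ρ[b/g](S) → 4
  ρ[g/h](ρ[b/g](S)) → 4
  π[b,g,d](ρ[g/h](ρ[b/g](S))) → 4
  (ρ[b/h](S) ∪ π[b,g,d](ρ[g/h](ρ[b/g](S)))) → 8
  σ[d<=3]((ρ[b/h](S) ∪ π[b,g,d](ρ[g/h](ρ[b/g](S))))) → 2
  π[g](σ[d<=3]((ρ[b/h](S) ∪ π[b,g,d](ρ[g/h](ρ[b/g](S)))))) → 2

== RESULT ==
g
4
5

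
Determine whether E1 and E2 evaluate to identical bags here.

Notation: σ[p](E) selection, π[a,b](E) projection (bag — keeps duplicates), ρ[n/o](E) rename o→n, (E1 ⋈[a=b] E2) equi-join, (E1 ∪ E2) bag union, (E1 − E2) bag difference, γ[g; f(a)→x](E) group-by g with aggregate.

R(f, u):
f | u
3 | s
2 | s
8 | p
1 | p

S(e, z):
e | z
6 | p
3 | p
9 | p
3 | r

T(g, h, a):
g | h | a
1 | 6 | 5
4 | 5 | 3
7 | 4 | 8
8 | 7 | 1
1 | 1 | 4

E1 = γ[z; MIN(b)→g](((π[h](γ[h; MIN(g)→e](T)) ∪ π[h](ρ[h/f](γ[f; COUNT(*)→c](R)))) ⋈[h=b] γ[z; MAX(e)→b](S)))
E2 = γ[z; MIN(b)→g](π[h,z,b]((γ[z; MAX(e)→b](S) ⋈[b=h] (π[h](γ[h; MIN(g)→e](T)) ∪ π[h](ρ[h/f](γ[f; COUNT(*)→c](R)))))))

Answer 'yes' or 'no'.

E1 stepwise |·|:
  T → 5
  γ[h; MIN(g)→e](T) → 5
  π[h](γ[h; MIN(g)→e](T)) → 5
  R → 4
  γ[f; COUNT(*)→c](R) → 4
  ρ[h/f](γ[f; COUNT(*)→c](R)) → 4
  π[h](ρ[h/f](γ[f; COUNT(*)→c](R))) → 4
  (π[h](γ[h; MIN(g)→e](T)) ∪ π[h](ρ[h/f](γ[f; COUNT(*)→c](R)))) → 9
  S → 4
  γ[z; MAX(e)→b](S) → 2
  ((π[h](γ[h; MIN(g)→e](T)) ∪ π[h](ρ[h/f](γ[f; COUNT(*)→c](R)))) ⋈[h=b] γ[z; MAX(e)→b](S)) → 1
  γ[z; MIN(b)→g](((π[h](γ[h; MIN(g)→e](T)) ∪ π[h](ρ[h/f](γ[f; COUNT(*)→c](R)))) ⋈[h=b] γ[z; MAX(e)→b](S))) → 1
E2 stepwise |·|:
  S → 4
  γ[z; MAX(e)→b](S) → 2
  T → 5
  γ[h; MIN(g)→e](T) → 5
  π[h](γ[h; MIN(g)→e](T)) → 5
  R → 4
  γ[f; COUNT(*)→c](R) → 4
  ρ[h/f](γ[f; COUNT(*)→c](R)) → 4
  π[h](ρ[h/f](γ[f; COUNT(*)→c](R))) → 4
  (π[h](γ[h; MIN(g)→e](T)) ∪ π[h](ρ[h/f](γ[f; COUNT(*)→c](R)))) → 9
  (γ[z; MAX(e)→b](S) ⋈[b=h] (π[h](γ[h; MIN(g)→e](T)) ∪ π[h](ρ[h/f](γ[f; COUNT(*)→c](R))))) → 1
  π[h,z,b]((γ[z; MAX(e)→b](S) ⋈[b=h] (π[h](γ[h; MIN(g)→e](T)) ∪ π[h](ρ[h/f](γ[f; COUNT(*)→c](R)))))) → 1
  γ[z; MIN(b)→g](π[h,z,b]((γ[z; MAX(e)→b](S) ⋈[b=h] (π[h](γ[h; MIN(g)→e](T)) ∪ π[h](ρ[h/f](γ[f; COUNT(*)→c](R))))))) → 1

E1 and E2 produce the same multiset:
z | g
r | 3

yes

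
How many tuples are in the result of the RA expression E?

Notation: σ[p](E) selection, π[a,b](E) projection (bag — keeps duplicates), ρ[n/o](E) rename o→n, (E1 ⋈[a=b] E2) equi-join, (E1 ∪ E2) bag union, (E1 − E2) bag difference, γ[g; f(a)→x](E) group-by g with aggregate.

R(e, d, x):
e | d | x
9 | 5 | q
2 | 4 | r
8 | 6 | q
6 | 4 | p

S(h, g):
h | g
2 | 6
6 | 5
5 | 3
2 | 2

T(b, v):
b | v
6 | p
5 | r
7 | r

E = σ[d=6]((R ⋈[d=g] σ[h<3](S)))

Row counts bottom-up:
  R → 4
  S → 4
  σ[h<3](S) → 2
  (R ⋈[d=g] σ[h<3](S)) → 1
  σ[d=6]((R ⋈[d=g] σ[h<3](S))) → 1

|E| = 1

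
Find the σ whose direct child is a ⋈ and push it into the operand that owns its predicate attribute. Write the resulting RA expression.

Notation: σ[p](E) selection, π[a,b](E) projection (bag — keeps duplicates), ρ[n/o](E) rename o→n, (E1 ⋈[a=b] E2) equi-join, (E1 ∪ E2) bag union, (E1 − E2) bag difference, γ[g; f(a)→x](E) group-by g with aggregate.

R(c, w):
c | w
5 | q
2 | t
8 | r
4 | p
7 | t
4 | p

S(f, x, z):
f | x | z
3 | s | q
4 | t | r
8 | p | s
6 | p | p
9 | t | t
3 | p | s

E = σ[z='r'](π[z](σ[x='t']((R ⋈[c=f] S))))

σ filters on x, owned by the right side.
E' = σ[z='r'](π[z]((R ⋈[c=f] σ[x='t'](S))))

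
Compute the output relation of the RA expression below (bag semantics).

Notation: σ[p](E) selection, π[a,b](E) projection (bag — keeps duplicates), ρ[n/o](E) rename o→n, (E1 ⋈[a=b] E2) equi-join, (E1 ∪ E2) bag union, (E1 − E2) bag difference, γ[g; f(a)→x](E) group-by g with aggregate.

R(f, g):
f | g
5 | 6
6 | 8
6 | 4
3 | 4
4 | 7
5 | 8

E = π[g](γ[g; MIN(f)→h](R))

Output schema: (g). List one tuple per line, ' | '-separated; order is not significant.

Row counts bottom-up:
  R → 6
  γ[g; MIN(f)→h](R) → 4
  π[g](γ[g; MIN(f)→h](R)) → 4

== RESULT ==
g
4
6
7
8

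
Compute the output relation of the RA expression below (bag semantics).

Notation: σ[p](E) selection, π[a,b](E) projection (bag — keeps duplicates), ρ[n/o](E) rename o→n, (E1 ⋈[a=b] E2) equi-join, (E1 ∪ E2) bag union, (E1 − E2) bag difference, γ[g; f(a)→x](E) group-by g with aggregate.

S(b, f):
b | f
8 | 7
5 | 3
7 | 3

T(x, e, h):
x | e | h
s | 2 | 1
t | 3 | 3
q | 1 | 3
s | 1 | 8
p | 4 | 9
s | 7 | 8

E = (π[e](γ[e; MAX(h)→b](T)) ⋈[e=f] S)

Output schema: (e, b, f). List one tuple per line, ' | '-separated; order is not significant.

Subexpression sizes:
  T → 6
  γ[e; MAX(h)→b](T) → 5
  π[e](γ[e; MAX(h)→b](T)) → 5
  S → 3
  (π[e](γ[e; MAX(h)→b](T)) ⋈[e=f] S) → 3

== RESULT ==
e | b | f
3 | 5 | 3
3 | 7 | 3
7 | 8 | 7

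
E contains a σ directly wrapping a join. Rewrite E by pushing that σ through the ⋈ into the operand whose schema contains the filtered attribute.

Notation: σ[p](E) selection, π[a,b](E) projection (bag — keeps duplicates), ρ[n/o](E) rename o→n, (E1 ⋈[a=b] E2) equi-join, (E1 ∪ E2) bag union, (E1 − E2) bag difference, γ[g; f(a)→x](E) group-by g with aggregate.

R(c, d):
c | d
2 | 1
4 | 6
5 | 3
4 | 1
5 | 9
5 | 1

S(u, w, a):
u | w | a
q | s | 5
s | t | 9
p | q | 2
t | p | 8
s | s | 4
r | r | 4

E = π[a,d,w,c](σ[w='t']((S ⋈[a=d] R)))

σ filters on w, owned by the left side.
E' = π[a,d,w,c]((σ[w='t'](S) ⋈[a=d] R))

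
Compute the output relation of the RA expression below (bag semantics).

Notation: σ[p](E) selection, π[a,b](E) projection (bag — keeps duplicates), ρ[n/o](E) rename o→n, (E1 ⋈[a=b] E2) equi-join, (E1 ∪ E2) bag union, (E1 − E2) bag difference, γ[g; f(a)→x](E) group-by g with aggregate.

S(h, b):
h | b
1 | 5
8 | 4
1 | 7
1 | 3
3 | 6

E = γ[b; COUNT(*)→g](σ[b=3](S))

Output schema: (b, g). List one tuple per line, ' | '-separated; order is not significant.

Per-node cardinality:
  S → 5
  σ[b=3](S) → 1
  γ[b; COUNT(*)→g](σ[b=3](S)) → 1

== RESULT ==
b | g
3 | 1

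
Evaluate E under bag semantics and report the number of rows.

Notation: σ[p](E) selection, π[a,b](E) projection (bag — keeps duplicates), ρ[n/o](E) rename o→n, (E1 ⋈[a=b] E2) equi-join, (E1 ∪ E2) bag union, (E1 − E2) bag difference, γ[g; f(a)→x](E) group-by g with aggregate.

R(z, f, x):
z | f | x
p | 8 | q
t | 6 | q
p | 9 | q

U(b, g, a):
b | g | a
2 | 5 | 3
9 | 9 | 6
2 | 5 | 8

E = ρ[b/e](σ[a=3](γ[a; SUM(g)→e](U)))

Per-node cardinality:
  U → 3
  γ[a; SUM(g)→e](U) → 3
  σ[a=3](γ[a; SUM(g)→e](U)) → 1
  ρ[b/e](σ[a=3](γ[a; SUM(g)→e](U))) → 1

|E| = 1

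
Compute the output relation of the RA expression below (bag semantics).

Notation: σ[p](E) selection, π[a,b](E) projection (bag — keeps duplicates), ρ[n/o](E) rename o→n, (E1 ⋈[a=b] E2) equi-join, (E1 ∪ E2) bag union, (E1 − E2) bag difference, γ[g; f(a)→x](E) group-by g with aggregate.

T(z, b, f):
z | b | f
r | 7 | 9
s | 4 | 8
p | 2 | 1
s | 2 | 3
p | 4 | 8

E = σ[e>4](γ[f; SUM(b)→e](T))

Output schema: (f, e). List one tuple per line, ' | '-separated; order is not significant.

Subexpression sizes:
  T → 5
  γ[f; SUM(b)→e](T) → 4
  σ[e>4](γ[f; SUM(b)→e](T)) → 2

== RESULT ==
f | e
8 | 8
9 | 7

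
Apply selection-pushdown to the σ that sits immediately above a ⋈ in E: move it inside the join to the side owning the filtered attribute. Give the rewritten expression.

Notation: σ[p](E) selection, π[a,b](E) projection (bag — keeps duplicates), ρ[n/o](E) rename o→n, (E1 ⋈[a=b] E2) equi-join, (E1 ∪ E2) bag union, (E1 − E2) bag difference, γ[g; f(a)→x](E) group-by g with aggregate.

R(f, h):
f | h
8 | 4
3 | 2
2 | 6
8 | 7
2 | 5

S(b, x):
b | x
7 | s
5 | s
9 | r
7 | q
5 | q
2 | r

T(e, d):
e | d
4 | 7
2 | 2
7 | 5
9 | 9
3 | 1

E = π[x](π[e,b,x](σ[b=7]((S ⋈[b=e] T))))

σ filters on b, owned by the left side.
E' = π[x](π[e,b,x]((σ[b=7](S) ⋈[b=e] T)))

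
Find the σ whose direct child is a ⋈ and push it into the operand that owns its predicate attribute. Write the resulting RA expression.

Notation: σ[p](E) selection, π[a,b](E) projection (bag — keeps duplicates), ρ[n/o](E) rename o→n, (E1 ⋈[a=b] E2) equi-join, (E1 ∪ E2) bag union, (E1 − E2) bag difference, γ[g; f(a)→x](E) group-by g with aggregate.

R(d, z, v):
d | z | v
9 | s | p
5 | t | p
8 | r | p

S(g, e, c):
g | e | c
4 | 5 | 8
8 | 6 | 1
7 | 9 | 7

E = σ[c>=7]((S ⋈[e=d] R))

σ filters on c, owned by the left side.
E' = (σ[c>=7](S) ⋈[e=d] R)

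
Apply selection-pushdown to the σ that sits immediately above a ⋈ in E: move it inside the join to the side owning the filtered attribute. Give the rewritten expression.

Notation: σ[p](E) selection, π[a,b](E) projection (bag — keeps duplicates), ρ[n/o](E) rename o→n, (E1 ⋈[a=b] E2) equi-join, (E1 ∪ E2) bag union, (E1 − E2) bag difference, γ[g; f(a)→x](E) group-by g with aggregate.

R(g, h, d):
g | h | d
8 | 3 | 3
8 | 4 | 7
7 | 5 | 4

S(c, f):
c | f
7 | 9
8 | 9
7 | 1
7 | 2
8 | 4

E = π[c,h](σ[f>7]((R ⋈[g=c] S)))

σ filters on f, owned by the right side.
E' = π[c,h]((R ⋈[g=c] σ[f>7](S)))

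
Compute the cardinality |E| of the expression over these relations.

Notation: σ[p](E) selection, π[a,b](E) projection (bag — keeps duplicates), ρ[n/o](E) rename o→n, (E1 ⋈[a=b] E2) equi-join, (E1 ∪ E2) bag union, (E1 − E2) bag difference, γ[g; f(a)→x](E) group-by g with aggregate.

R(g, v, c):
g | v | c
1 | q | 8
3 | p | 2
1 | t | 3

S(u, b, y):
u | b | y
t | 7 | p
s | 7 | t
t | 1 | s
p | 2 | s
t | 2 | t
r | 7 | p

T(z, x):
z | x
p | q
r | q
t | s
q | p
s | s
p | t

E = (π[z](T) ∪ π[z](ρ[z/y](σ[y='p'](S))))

Per-node cardinality:
  T → 6
  π[z](T) → 6
  S → 6
  σ[y='p'](S) → 2
  ρ[z/y](σ[y='p'](S)) → 2
  π[z](ρ[z/y](σ[y='p'](S))) → 2
  (π[z](T) ∪ π[z](ρ[z/y](σ[y='p'](S)))) → 8

|E| = 8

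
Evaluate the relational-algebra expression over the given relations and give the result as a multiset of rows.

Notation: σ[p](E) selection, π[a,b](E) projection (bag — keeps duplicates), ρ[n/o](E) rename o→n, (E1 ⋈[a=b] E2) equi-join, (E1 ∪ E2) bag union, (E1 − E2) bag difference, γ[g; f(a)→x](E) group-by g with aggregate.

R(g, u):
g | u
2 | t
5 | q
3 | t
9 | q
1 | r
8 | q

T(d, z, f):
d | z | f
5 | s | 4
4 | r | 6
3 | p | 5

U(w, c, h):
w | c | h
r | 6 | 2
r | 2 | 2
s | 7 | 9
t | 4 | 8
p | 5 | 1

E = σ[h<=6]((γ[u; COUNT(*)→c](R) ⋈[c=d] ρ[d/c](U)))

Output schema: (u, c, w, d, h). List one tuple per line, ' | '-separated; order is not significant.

Stepwise |·|:
  R → 6
  γ[u; COUNT(*)→c](R) → 3
  U → 5
  ρ[d/c](U) → 5
  (γ[u; COUNT(*)→c](R) ⋈[c=d] ρ[d/c](U)) → 1
  σ[h<=6]((γ[u; COUNT(*)→c](R) ⋈[c=d] ρ[d/c](U))) → 1

== RESULT ==
u | c | w | d | h
t | 2 | r | 2 | 2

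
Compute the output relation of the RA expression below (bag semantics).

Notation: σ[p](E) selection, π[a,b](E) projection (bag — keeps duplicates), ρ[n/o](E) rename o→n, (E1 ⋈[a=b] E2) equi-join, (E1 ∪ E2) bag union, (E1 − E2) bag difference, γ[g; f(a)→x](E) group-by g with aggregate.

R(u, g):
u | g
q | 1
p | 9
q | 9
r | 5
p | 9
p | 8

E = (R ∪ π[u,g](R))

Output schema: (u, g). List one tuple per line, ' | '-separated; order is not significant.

Subexpression sizes:
  R → 6
  R → 6
  π[u,g](R) → 6
  (R ∪ π[u,g](R)) → 12

== RESULT ==
u | g
p | 8
p | 8
p | 9
p | 9
p | 9
p | 9
q | 1
q | 1
q | 9
q | 9
r | 5
r | 5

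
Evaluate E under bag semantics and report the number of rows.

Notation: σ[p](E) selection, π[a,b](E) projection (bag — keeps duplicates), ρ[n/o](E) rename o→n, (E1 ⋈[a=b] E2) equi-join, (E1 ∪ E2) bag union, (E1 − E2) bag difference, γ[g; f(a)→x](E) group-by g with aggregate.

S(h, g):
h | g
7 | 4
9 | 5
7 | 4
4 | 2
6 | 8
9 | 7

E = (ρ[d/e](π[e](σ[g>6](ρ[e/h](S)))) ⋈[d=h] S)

Per-node cardinality:
  S → 6
  ρ[e/h](S) → 6
  σ[g>6](ρ[e/h](S)) → 2
  π[e](σ[g>6](ρ[e/h](S))) → 2
  ρ[d/e](π[e](σ[g>6](ρ[e/h](S)))) → 2
  S → 6
  (ρ[d/e](π[e](σ[g>6](ρ[e/h](S)))) ⋈[d=h] S) → 3

|E| = 3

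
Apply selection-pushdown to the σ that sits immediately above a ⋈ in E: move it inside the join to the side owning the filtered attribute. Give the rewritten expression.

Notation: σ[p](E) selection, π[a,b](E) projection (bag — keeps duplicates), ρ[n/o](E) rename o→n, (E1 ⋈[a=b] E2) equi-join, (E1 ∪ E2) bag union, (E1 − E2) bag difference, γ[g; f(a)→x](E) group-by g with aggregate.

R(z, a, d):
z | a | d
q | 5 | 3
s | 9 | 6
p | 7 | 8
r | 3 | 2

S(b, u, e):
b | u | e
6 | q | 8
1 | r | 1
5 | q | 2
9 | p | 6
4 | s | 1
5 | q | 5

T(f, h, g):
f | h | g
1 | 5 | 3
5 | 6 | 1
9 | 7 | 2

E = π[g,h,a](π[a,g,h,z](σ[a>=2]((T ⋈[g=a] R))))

σ filters on a, owned by the right side.
E' = π[g,h,a](π[a,g,h,z]((T ⋈[g=a] σ[a>=2](R))))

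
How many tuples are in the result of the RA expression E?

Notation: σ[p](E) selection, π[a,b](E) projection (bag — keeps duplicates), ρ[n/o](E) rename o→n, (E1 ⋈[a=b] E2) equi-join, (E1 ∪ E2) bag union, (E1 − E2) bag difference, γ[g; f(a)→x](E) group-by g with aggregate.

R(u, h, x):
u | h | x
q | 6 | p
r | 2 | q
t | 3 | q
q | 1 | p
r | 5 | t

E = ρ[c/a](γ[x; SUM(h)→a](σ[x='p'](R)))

Row counts bottom-up:
  R → 5
  σ[x='p'](R) → 2
  γ[x; SUM(h)→a](σ[x='p'](R)) → 1
  ρ[c/a](γ[x; SUM(h)→a](σ[x='p'](R))) → 1

|E| = 1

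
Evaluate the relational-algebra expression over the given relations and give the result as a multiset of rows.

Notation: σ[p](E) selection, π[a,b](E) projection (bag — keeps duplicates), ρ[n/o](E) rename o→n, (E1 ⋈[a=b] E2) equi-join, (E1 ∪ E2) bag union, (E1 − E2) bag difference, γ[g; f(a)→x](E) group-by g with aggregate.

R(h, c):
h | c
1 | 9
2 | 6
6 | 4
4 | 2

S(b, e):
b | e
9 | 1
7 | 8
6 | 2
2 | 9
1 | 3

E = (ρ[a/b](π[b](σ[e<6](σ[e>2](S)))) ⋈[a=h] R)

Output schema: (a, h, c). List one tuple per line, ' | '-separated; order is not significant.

Subexpression sizes:
  S → 5
  σ[e>2](S) → 3
  σ[e<6](σ[e>2](S)) → 1
  π[b](σ[e<6](σ[e>2](S))) → 1
  ρ[a/b](π[b](σ[e<6](σ[e>2](S)))) → 1
  R → 4
  (ρ[a/b](π[b](σ[e<6](σ[e>2](S)))) ⋈[a=h] R) → 1

== RESULT ==
a | h | c
1 | 1 | 9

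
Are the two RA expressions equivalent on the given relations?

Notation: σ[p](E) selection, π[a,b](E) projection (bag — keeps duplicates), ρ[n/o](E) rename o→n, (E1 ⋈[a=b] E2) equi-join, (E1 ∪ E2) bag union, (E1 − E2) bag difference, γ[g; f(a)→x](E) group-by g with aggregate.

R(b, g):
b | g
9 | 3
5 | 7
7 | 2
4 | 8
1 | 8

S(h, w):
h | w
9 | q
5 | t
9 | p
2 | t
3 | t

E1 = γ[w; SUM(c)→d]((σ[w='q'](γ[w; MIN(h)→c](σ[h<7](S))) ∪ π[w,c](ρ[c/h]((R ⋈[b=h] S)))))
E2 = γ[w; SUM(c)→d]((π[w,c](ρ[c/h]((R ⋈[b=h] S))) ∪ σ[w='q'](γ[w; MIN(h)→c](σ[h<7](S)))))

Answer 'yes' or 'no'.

E1 per-node cardinality:
  S → 5
  σ[h<7](S) → 3
  γ[w; MIN(h)→c](σ[h<7](S)) → 1
  σ[w='q'](γ[w; MIN(h)→c](σ[h<7](S))) → 0
  R → 5
  S → 5
  (R ⋈[b=h] S) → 3
  ρ[c/h]((R ⋈[b=h] S)) → 3
  π[w,c](ρ[c/h]((R ⋈[b=h] S))) → 3
  (σ[w='q'](γ[w; MIN(h)→c](σ[h<7](S))) ∪ π[w,c](ρ[c/h]((R ⋈[b=h] S)))) → 3
  γ[w; SUM(c)→d]((σ[w='q'](γ[w; MIN(h)→c](σ[h<7](S))) ∪ π[w,c](ρ[c/h]((R ⋈[b=h] S))))) → 3
E2 per-node cardinality:
  R → 5
  S → 5
  (R ⋈[b=h] S) → 3
  ρ[c/h]((R ⋈[b=h] S)) → 3
  π[w,c](ρ[c/h]((R ⋈[b=h] S))) → 3
  S → 5
  σ[h<7](S) → 3
  γ[w; MIN(h)→c](σ[h<7](S)) → 1
  σ[w='q'](γ[w; MIN(h)→c](σ[h<7](S))) → 0
  (π[w,c](ρ[c/h]((R ⋈[b=h] S))) ∪ σ[w='q'](γ[w; MIN(h)→c](σ[h<7](S)))) → 3
  γ[w; SUM(c)→d]((π[w,c](ρ[c/h]((R ⋈[b=h] S))) ∪ σ[w='q'](γ[w; MIN(h)→c](σ[h<7](S))))) → 3

E1 and E2 produce the same multiset:
w | d
p | 9
q | 9
t | 5

yes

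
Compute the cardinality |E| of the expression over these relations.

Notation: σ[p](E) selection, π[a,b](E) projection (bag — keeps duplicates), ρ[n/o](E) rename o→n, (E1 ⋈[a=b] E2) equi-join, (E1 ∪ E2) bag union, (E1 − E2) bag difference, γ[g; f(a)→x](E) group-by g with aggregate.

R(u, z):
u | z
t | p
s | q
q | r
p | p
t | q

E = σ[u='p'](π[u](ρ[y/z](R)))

Per-node cardinality:
  R → 5
  ρ[y/z](R) → 5
  π[u](ρ[y/z](R)) → 5
  σ[u='p'](π[u](ρ[y/z](R))) → 1

|E| = 1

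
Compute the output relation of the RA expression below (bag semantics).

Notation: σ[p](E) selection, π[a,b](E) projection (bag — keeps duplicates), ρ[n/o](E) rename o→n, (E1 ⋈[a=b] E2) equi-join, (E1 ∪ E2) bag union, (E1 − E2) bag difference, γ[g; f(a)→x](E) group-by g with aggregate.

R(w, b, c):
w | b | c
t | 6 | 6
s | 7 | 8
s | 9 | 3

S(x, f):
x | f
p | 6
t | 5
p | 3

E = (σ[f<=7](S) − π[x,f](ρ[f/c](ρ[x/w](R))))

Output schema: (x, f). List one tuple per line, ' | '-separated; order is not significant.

Stepwise |·|:
  S → 3
  σ[f<=7](S) → 3
  R → 3
  ρ[x/w](R) → 3
  ρ[f/c](ρ[x/w](R)) → 3
  π[x,f](ρ[f/c](ρ[x/w](R))) → 3
  (σ[f<=7](S) − π[x,f](ρ[f/c](ρ[x/w](R)))) → 3

== RESULT ==
x | f
p | 3
p | 6
t | 5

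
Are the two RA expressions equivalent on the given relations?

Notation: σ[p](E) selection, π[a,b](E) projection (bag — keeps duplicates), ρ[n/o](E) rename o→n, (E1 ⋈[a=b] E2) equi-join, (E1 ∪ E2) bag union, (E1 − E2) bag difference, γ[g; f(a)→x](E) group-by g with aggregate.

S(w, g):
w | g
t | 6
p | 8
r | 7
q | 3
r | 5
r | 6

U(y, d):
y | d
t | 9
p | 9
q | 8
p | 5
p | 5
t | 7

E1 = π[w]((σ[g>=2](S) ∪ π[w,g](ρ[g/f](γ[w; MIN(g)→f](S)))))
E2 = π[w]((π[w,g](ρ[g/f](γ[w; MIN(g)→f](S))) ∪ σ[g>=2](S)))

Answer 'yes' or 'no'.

E1 per-node cardinality:
  S → 6
  σ[g>=2](S) → 6
  S → 6
  γ[w; MIN(g)→f](S) → 4
  ρ[g/f](γ[w; MIN(g)→f](S)) → 4
  π[w,g](ρ[g/f](γ[w; MIN(g)→f](S))) → 4
  (σ[g>=2](S) ∪ π[w,g](ρ[g/f](γ[w; MIN(g)→f](S)))) → 10
  π[w]((σ[g>=2](S) ∪ π[w,g](ρ[g/f](γ[w; MIN(g)→f](S))))) → 10
E2 per-node cardinality:
  S → 6
  γ[w; MIN(g)→f](S) → 4
  ρ[g/f](γ[w; MIN(g)→f](S)) → 4
  π[w,g](ρ[g/f](γ[w; MIN(g)→f](S))) → 4
  S → 6
  σ[g>=2](S) → 6
  (π[w,g](ρ[g/f](γ[w; MIN(g)→f](S))) ∪ σ[g>=2](S)) → 10
  π[w]((π[w,g](ρ[g/f](γ[w; MIN(g)→f](S))) ∪ σ[g>=2](S))) → 10

E1 and E2 produce the same multiset:
w
p
p
q
q
r
r
r
r
t
t

yes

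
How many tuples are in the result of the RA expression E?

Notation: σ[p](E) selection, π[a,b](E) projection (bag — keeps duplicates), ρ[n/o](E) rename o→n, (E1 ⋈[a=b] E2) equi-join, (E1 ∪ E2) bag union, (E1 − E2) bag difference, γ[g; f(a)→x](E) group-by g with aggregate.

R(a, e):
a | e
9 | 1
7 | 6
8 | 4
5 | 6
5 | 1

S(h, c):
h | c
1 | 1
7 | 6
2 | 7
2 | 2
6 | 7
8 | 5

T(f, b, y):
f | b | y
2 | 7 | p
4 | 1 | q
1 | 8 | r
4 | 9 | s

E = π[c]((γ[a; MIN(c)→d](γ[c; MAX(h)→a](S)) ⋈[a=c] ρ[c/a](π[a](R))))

Subexpression sizes:
  S → 6
  γ[c; MAX(h)→a](S) → 5
  γ[a; MIN(c)→d](γ[c; MAX(h)→a](S)) → 5
  R → 5
  π[a](R) → 5
  ρ[c/a](π[a](R)) → 5
  (γ[a; MIN(c)→d](γ[c; MAX(h)→a](S)) ⋈[a=c] ρ[c/a](π[a](R))) → 2
  π[c]((γ[a; MIN(c)→d](γ[c; MAX(h)→a](S)) ⋈[a=c] ρ[c/a](π[a](R)))) → 2

|E| = 2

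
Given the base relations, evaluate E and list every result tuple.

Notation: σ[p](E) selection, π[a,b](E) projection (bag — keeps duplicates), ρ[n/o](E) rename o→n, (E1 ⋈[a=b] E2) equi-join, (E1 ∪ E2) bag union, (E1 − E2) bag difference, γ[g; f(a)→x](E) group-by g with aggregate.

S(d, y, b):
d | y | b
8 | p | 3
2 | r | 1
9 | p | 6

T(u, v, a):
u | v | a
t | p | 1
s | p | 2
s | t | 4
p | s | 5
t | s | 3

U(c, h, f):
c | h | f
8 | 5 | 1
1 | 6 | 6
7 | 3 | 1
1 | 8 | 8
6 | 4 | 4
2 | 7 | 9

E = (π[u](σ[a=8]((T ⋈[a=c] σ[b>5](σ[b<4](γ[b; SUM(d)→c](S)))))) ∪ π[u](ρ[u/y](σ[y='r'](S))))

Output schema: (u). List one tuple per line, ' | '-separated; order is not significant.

Per-node cardinality:
  T → 5
  S → 3
  γ[b; SUM(d)→c](S) → 3
  σ[b<4](γ[b; SUM(d)→c](S)) → 2
  σ[b>5](σ[b<4](γ[b; SUM(d)→c](S))) → 0
  (T ⋈[a=c] σ[b>5](σ[b<4](γ[b; SUM(d)→c](S)))) → 0
  σ[a=8]((T ⋈[a=c] σ[b>5](σ[b<4](γ[b; SUM(d)→c](S))))) → 0
  π[u](σ[a=8]((T ⋈[a=c] σ[b>5](σ[b<4](γ[b; SUM(d)→c](S)))))) → 0
  S → 3
  σ[y='r'](S) → 1
  ρ[u/y](σ[y='r'](S)) → 1
  π[u](ρ[u/y](σ[y='r'](S))) → 1
  (π[u](σ[a=8]((T ⋈[a=c] σ[b>5](σ[b<4](γ[b; SUM(d)→c](S)))))) ∪ π[u](ρ[u/y](σ[y='r'](S)))) → 1

== RESULT ==
u
r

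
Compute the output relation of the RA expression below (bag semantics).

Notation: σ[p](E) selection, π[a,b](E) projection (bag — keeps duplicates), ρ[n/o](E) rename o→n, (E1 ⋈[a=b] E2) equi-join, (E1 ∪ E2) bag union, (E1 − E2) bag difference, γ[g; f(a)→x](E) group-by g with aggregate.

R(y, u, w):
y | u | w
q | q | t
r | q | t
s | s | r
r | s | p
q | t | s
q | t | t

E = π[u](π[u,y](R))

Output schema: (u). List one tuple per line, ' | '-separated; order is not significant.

Row counts bottom-up:
  R → 6
  π[u,y](R) → 6
  π[u](π[u,y](R)) → 6

== RESULT ==
u
q
q
s
s
t
t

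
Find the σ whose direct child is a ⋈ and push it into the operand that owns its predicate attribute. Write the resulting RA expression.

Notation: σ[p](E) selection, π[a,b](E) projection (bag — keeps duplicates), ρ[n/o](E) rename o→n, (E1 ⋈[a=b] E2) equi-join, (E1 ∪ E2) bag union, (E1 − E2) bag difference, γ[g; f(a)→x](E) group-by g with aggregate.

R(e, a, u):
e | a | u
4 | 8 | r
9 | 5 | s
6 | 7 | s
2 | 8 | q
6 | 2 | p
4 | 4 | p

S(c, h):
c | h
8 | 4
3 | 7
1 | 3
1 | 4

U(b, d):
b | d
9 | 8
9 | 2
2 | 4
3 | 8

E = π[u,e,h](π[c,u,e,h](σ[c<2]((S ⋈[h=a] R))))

σ filters on c, owned by the left side.
E' = π[u,e,h](π[c,u,e,h]((σ[c<2](S) ⋈[h=a] R)))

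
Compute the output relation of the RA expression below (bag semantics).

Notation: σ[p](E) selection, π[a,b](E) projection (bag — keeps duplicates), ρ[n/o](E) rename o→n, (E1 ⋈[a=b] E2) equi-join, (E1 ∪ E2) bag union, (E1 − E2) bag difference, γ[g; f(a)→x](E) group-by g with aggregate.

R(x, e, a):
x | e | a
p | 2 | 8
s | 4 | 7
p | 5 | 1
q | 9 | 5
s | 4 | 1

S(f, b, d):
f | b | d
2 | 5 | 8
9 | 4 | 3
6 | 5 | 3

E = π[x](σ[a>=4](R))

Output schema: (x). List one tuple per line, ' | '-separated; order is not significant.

Row counts bottom-up:
  R → 5
  σ[a>=4](R) → 3
  π[x](σ[a>=4](R)) → 3

== RESULT ==
x
p
q
s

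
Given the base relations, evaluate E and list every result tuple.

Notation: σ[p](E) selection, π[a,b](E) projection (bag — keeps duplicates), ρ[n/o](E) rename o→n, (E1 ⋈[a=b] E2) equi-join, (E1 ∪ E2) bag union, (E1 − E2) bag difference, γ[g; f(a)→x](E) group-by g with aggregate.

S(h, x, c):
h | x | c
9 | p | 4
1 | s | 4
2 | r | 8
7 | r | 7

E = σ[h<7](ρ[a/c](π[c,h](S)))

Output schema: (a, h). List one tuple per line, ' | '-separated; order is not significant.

Stepwise |·|:
  S → 4
  π[c,h](S) → 4
  ρ[a/c](π[c,h](S)) → 4
  σ[h<7](ρ[a/c](π[c,h](S))) → 2

== RESULT ==
a | h
4 | 1
8 | 2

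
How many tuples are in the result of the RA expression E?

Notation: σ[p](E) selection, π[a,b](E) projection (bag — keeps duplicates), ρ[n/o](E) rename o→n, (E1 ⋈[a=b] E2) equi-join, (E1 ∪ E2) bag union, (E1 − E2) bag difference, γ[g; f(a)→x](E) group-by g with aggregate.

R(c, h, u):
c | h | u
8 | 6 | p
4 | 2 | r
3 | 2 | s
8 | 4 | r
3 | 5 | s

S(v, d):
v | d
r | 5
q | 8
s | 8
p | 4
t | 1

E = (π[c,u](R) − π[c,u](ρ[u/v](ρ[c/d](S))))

Subexpression sizes:
  R → 5
  π[c,u](R) → 5
  S → 5
  ρ[c/d](S) → 5
  ρ[u/v](ρ[c/d](S)) → 5
  π[c,u](ρ[u/v](ρ[c/d](S))) → 5
  (π[c,u](R) − π[c,u](ρ[u/v](ρ[c/d](S)))) → 5

|E| = 5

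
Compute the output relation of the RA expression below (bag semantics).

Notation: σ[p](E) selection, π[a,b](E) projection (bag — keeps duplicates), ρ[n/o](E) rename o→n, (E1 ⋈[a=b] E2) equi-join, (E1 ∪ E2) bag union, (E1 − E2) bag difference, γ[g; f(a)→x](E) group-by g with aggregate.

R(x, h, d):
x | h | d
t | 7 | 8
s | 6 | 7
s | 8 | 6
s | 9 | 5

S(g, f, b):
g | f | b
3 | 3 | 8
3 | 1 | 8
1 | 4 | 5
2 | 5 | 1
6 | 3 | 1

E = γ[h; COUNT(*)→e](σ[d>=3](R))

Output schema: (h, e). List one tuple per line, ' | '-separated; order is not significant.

Subexpression sizes:
  R → 4
  σ[d>=3](R) → 4
  γ[h; COUNT(*)→e](σ[d>=3](R)) → 4

== RESULT ==
h | e
6 | 1
7 | 1
8 | 1
9 | 1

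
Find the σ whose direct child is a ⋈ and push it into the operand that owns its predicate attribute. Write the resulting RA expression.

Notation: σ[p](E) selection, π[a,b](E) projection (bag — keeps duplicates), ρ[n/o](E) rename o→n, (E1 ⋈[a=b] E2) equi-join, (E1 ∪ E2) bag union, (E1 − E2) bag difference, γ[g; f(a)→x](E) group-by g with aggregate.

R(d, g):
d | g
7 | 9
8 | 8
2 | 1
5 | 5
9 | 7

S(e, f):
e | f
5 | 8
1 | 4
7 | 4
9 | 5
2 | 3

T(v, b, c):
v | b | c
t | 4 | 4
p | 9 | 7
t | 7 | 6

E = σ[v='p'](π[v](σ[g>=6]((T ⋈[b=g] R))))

σ filters on g, owned by the right side.
E' = σ[v='p'](π[v]((T ⋈[b=g] σ[g>=6](R))))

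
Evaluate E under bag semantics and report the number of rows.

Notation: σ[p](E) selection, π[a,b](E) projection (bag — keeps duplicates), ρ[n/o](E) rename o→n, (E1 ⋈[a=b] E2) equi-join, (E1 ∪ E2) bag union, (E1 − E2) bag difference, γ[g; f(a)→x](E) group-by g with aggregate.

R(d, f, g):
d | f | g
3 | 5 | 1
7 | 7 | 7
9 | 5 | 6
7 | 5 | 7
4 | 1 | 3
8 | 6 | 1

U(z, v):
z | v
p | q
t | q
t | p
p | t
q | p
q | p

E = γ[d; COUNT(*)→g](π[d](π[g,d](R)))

Row counts bottom-up:
  R → 6
  π[g,d](R) → 6
  π[d](π[g,d](R)) → 6
  γ[d; COUNT(*)→g](π[d](π[g,d](R))) → 5

|E| = 5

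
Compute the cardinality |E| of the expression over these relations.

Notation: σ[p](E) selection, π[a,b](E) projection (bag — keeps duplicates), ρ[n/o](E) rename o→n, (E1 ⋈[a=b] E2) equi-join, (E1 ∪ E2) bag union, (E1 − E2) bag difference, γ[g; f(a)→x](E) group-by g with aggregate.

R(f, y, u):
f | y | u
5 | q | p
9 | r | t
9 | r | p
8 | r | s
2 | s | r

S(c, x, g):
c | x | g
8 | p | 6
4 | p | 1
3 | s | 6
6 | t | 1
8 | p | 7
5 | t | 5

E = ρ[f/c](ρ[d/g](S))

Subexpression sizes:
  S → 6
  ρ[d/g](S) → 6
  ρ[f/c](ρ[d/g](S)) → 6

|E| = 6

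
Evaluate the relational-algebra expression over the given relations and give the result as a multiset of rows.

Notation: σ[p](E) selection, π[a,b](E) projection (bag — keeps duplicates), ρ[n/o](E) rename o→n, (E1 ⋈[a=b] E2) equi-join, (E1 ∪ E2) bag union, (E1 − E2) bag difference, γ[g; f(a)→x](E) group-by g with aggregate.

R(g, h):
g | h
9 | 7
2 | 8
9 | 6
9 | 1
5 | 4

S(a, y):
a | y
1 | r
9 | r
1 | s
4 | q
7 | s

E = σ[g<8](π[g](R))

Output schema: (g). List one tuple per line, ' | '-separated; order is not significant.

Stepwise |·|:
  R → 5
  π[g](R) → 5
  σ[g<8](π[g](R)) → 2

== RESULT ==
g
2
5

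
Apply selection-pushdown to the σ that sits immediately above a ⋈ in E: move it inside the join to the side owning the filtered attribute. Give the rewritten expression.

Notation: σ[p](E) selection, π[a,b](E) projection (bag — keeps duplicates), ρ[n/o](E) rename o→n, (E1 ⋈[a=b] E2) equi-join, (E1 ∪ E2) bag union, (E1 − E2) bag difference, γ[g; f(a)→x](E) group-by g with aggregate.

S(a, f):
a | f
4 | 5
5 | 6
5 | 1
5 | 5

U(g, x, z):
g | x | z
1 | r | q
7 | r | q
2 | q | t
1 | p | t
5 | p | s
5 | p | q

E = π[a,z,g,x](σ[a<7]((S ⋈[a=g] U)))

σ filters on a, owned by the left side.
E' = π[a,z,g,x]((σ[a<7](S) ⋈[a=g] U))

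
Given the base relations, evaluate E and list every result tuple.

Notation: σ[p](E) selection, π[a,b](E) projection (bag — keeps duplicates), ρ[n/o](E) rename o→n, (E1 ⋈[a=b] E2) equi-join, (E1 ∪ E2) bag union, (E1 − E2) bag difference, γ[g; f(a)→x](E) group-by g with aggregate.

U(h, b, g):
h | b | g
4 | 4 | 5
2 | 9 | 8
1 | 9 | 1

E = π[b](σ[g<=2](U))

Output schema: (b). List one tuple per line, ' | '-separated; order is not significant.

Per-node cardinality:
  U → 3
  σ[g<=2](U) → 1
  π[b](σ[g<=2](U)) → 1

== RESULT ==
b
9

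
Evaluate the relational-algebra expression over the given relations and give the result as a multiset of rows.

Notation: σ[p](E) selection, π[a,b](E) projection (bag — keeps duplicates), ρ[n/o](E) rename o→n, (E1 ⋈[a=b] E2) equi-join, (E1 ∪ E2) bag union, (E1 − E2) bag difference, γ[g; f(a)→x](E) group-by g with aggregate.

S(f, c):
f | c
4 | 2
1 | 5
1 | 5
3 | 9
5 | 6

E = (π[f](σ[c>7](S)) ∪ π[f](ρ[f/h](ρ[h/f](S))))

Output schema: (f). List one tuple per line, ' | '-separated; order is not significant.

Subexpression sizes:
  S → 5
  σ[c>7](S) → 1
  π[f](σ[c>7](S)) → 1
  S → 5
  ρ[h/f](S) → 5
  ρ[f/h](ρ[h/f](S)) → 5
  π[f](ρ[f/h](ρ[h/f](S))) → 5
  (π[f](σ[c>7](S)) ∪ π[f](ρ[f/h](ρ[h/f](S)))) → 6

== RESULT ==
f
1
1
3
3
4
5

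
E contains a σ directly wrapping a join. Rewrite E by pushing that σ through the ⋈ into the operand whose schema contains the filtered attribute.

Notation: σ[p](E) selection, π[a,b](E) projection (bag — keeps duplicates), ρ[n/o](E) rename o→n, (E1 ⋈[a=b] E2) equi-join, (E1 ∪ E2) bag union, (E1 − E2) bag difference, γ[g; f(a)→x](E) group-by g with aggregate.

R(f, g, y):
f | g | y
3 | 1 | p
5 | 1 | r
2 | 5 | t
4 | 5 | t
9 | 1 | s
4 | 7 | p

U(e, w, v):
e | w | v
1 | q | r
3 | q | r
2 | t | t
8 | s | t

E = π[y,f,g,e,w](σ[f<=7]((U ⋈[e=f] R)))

σ filters on f, owned by the right side.
E' = π[y,f,g,e,w]((U ⋈[e=f] σ[f<=7](R)))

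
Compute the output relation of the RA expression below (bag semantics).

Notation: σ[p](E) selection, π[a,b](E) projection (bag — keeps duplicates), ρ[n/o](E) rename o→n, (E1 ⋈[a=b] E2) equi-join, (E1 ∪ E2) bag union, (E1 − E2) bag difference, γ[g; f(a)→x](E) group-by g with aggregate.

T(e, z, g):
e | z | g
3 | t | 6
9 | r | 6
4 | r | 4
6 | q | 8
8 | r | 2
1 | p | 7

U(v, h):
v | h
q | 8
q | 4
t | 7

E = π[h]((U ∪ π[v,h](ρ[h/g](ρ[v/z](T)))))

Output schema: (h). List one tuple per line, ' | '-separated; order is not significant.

Subexpression sizes:
  U → 3
  T → 6
  ρ[v/z](T) → 6
  ρ[h/g](ρ[v/z](T)) → 6
  π[v,h](ρ[h/g](ρ[v/z](T))) → 6
  (U ∪ π[v,h](ρ[h/g](ρ[v/z](T)))) → 9
  π[h]((U ∪ π[v,h](ρ[h/g](ρ[v/z](T))))) → 9

== RESULT ==
h
2
4
4
6
6
7
7
8
8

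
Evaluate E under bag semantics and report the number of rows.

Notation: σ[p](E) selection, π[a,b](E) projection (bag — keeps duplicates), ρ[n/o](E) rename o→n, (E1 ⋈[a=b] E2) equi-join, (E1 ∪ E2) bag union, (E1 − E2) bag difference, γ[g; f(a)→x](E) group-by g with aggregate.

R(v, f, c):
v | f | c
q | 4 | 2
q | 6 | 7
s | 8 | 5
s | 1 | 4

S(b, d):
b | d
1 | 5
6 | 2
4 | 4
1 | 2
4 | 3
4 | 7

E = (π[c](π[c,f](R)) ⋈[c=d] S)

Subexpression sizes:
  R → 4
  π[c,f](R) → 4
  π[c](π[c,f](R)) → 4
  S → 6
  (π[c](π[c,f](R)) ⋈[c=d] S) → 5

|E| = 5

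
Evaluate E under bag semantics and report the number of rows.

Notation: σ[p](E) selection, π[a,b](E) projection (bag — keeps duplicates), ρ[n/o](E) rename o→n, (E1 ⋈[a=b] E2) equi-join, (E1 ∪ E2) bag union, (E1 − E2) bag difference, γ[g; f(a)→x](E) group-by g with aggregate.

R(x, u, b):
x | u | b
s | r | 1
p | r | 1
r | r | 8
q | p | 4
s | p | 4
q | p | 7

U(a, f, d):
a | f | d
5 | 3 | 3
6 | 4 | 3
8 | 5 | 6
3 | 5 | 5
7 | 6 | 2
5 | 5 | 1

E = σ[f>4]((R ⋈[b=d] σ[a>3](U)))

Stepwise |·|:
  R → 6
  U → 6
  σ[a>3](U) → 5
  (R ⋈[b=d] σ[a>3](U)) → 2
  σ[f>4]((R ⋈[b=d] σ[a>3](U))) → 2

|E| = 2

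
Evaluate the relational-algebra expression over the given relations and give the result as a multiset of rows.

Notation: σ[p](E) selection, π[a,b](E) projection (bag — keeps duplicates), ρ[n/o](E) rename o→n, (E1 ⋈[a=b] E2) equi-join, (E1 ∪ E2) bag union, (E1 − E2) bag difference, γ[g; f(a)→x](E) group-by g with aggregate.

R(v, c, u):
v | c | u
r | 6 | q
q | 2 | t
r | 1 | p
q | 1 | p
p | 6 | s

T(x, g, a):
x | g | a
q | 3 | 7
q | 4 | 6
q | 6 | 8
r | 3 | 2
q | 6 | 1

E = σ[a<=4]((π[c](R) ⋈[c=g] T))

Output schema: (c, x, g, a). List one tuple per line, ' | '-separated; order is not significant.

Subexpression sizes:
  R → 5
  π[c](R) → 5
  T → 5
  (π[c](R) ⋈[c=g] T) → 4
  σ[a<=4]((π[c](R) ⋈[c=g] T)) → 2

== RESULT ==
c | x | g | a
6 | q | 6 | 1
6 | q | 6 | 1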